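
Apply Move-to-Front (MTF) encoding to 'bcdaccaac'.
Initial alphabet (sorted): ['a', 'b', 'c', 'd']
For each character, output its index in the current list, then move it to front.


MTF encoding:
'b': index 1 in ['a', 'b', 'c', 'd'] -> ['b', 'a', 'c', 'd']
'c': index 2 in ['b', 'a', 'c', 'd'] -> ['c', 'b', 'a', 'd']
'd': index 3 in ['c', 'b', 'a', 'd'] -> ['d', 'c', 'b', 'a']
'a': index 3 in ['d', 'c', 'b', 'a'] -> ['a', 'd', 'c', 'b']
'c': index 2 in ['a', 'd', 'c', 'b'] -> ['c', 'a', 'd', 'b']
'c': index 0 in ['c', 'a', 'd', 'b'] -> ['c', 'a', 'd', 'b']
'a': index 1 in ['c', 'a', 'd', 'b'] -> ['a', 'c', 'd', 'b']
'a': index 0 in ['a', 'c', 'd', 'b'] -> ['a', 'c', 'd', 'b']
'c': index 1 in ['a', 'c', 'd', 'b'] -> ['c', 'a', 'd', 'b']


Output: [1, 2, 3, 3, 2, 0, 1, 0, 1]


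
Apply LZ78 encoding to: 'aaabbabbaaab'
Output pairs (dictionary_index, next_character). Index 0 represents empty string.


LZ78 encoding steps:
Dictionary: {0: ''}
Step 1: w='' (idx 0), next='a' -> output (0, 'a'), add 'a' as idx 1
Step 2: w='a' (idx 1), next='a' -> output (1, 'a'), add 'aa' as idx 2
Step 3: w='' (idx 0), next='b' -> output (0, 'b'), add 'b' as idx 3
Step 4: w='b' (idx 3), next='a' -> output (3, 'a'), add 'ba' as idx 4
Step 5: w='b' (idx 3), next='b' -> output (3, 'b'), add 'bb' as idx 5
Step 6: w='aa' (idx 2), next='a' -> output (2, 'a'), add 'aaa' as idx 6
Step 7: w='b' (idx 3), end of input -> output (3, '')


Encoded: [(0, 'a'), (1, 'a'), (0, 'b'), (3, 'a'), (3, 'b'), (2, 'a'), (3, '')]


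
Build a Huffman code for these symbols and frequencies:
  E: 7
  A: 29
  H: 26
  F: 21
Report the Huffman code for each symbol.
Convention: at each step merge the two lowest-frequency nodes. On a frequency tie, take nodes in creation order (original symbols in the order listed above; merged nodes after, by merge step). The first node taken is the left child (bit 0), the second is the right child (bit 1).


Huffman tree construction:
Step 1: Merge E(7) + F(21) = 28
Step 2: Merge H(26) + (E+F)(28) = 54
Step 3: Merge A(29) + (H+(E+F))(54) = 83
Read each symbol's code off the tree from the root (left child = 0, right child = 1).

Codes:
  E: 110 (length 3)
  A: 0 (length 1)
  H: 10 (length 2)
  F: 111 (length 3)
Average code length: 165/83 = 1.9880 bits/symbol


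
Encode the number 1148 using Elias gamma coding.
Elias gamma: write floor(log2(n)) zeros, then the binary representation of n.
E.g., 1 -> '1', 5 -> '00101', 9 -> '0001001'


num_bits = floor(log2(1148)) + 1 = 11
leading_zeros = num_bits - 1 = 10
binary(1148) = 10001111100

Elias gamma(1148) = '0000000000' + '10001111100' = 000000000010001111100 (21 bits)


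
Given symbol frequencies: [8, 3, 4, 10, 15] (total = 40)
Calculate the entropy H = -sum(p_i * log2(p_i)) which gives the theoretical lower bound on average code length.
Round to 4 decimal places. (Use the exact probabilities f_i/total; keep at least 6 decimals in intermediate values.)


Per-symbol terms -p_i * log2(p_i) with p_i = f_i/40:
  p = 8/40 = 0.200000: log2(p) = -2.321928, -p*log2(p) = 0.464386
  p = 3/40 = 0.075000: log2(p) = -3.736966, -p*log2(p) = 0.280272
  p = 4/40 = 0.100000: log2(p) = -3.321928, -p*log2(p) = 0.332193
  p = 10/40 = 0.250000: log2(p) = -2.000000, -p*log2(p) = 0.500000
  p = 15/40 = 0.375000: log2(p) = -1.415037, -p*log2(p) = 0.530639
H = 0.464386 + 0.280272 + 0.332193 + 0.500000 + 0.530639 = 2.107490

H = 2.1075 bits/symbol


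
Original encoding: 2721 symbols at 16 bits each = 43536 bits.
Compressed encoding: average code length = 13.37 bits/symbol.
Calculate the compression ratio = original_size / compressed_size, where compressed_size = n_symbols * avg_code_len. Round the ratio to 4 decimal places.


original_size = n_symbols * orig_bits = 2721 * 16 = 43536 bits
compressed_size = n_symbols * avg_code_len = 2721 * 13.37 = 36379.77 bits
ratio = original_size / compressed_size = 43536 / 36379.77 = 1.1967

Compression ratio = 1.1967


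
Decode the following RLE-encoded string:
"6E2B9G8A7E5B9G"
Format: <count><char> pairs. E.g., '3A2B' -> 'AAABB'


Expanding each <count><char> pair:
  6E -> 'EEEEEE'
  2B -> 'BB'
  9G -> 'GGGGGGGGG'
  8A -> 'AAAAAAAA'
  7E -> 'EEEEEEE'
  5B -> 'BBBBB'
  9G -> 'GGGGGGGGG'

Decoded = EEEEEEBBGGGGGGGGGAAAAAAAAEEEEEEEBBBBBGGGGGGGGG


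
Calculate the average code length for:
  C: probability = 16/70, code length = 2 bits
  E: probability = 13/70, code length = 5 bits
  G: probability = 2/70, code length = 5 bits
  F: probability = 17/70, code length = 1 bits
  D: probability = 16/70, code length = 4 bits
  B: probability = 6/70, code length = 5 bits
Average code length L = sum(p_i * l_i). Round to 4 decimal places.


Weighted contributions p_i * l_i:
  C: (16/70) * 2 = 32/70
  E: (13/70) * 5 = 65/70
  G: (2/70) * 5 = 10/70
  F: (17/70) * 1 = 17/70
  D: (16/70) * 4 = 64/70
  B: (6/70) * 5 = 30/70
Sum = (32 + 65 + 10 + 17 + 64 + 30)/70 = 218/70

L = 218/70 = 3.1143 bits/symbol


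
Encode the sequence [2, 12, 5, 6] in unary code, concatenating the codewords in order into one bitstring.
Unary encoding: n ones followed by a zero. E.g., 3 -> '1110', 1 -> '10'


Encode each number as n ones followed by a terminating 0:
  2 -> 110 (3 bits)
  12 -> 1111111111110 (13 bits)
  5 -> 111110 (6 bits)
  6 -> 1111110 (7 bits)
Total length = 3 + 13 + 6 + 7 = 29 bits.

Unary([2, 12, 5, 6]) = 11011111111111101111101111110 (29 bits)


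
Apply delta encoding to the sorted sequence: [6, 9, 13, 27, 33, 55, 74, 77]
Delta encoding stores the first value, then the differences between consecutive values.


First value: 6
Deltas:
  9 - 6 = 3
  13 - 9 = 4
  27 - 13 = 14
  33 - 27 = 6
  55 - 33 = 22
  74 - 55 = 19
  77 - 74 = 3


Delta encoded: [6, 3, 4, 14, 6, 22, 19, 3]


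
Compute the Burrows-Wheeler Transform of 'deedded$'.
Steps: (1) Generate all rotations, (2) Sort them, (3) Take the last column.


Rotations (sorted):
  0: $deedded -> last char: d
  1: d$deedde -> last char: e
  2: dded$dee -> last char: e
  3: ded$deed -> last char: d
  4: deedded$ -> last char: $
  5: ed$deedd -> last char: d
  6: edded$de -> last char: e
  7: eedded$d -> last char: d


BWT = deed$ded


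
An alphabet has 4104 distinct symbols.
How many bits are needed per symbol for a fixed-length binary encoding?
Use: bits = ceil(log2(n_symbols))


log2(4104) = 12.0028
Bracket: 2^12 = 4096 < 4104 <= 2^13 = 8192
So ceil(log2(4104)) = 13

bits = ceil(log2(4104)) = ceil(12.0028) = 13 bits


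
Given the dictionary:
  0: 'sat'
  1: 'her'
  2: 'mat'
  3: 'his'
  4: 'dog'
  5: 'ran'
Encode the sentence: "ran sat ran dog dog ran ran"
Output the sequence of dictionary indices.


Look up each word in the dictionary:
  'ran' -> 5
  'sat' -> 0
  'ran' -> 5
  'dog' -> 4
  'dog' -> 4
  'ran' -> 5
  'ran' -> 5

Encoded: [5, 0, 5, 4, 4, 5, 5]


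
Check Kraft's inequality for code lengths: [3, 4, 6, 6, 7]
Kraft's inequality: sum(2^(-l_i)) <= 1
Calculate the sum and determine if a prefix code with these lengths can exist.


Sum = 2^(-3) + 2^(-4) + 2^(-6) + 2^(-6) + 2^(-7)
    = 0.125 + 0.0625 + 0.015625 + 0.015625 + 0.0078125
    = 29/128 = 0.2265625
Since 0.2265625 <= 1, Kraft's inequality IS satisfied.
A prefix code with these lengths CAN exist.

Kraft sum = 0.2265625. Satisfied.


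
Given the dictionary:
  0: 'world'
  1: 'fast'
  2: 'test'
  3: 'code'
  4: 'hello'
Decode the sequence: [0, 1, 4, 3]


Look up each index in the dictionary:
  0 -> 'world'
  1 -> 'fast'
  4 -> 'hello'
  3 -> 'code'

Decoded: "world fast hello code"


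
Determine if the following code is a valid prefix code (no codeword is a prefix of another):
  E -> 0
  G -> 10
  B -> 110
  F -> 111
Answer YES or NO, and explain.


Checking each pair (does one codeword prefix another?):
  E='0' vs G='10': no prefix
  E='0' vs B='110': no prefix
  E='0' vs F='111': no prefix
  G='10' vs E='0': no prefix
  G='10' vs B='110': no prefix
  G='10' vs F='111': no prefix
  B='110' vs E='0': no prefix
  B='110' vs G='10': no prefix
  B='110' vs F='111': no prefix
  F='111' vs E='0': no prefix
  F='111' vs G='10': no prefix
  F='111' vs B='110': no prefix
No violation found over all pairs.

YES -- this is a valid prefix code. No codeword is a prefix of any other codeword.


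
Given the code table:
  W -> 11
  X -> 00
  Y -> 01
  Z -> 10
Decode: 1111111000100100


Decoding:
11 -> W
11 -> W
11 -> W
10 -> Z
00 -> X
10 -> Z
01 -> Y
00 -> X


Result: WWWZXZYX


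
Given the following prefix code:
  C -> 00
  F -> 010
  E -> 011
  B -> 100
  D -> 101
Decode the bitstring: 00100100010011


Decoding step by step:
Bits 00 -> C
Bits 100 -> B
Bits 100 -> B
Bits 010 -> F
Bits 011 -> E


Decoded message: CBBFE


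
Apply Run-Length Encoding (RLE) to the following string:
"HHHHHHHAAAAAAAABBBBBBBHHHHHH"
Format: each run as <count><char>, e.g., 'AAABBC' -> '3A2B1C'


Scanning runs left to right:
  i=0: run of 'H' x 7 -> '7H'
  i=7: run of 'A' x 8 -> '8A'
  i=15: run of 'B' x 7 -> '7B'
  i=22: run of 'H' x 6 -> '6H'

RLE = 7H8A7B6H


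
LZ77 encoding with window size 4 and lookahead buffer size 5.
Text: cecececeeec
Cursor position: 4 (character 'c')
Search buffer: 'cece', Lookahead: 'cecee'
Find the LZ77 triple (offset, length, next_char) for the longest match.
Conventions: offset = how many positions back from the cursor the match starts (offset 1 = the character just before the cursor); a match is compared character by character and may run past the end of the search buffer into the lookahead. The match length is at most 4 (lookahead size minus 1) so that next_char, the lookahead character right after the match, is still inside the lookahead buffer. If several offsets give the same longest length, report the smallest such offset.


Try each offset into the search buffer:
  offset=1 (pos 3, char 'e'): match length 0
  offset=2 (pos 2, char 'c'): match length 4
  offset=3 (pos 1, char 'e'): match length 0
  offset=4 (pos 0, char 'c'): match length 4
Longest match has length 4, found at offsets 2, 4; take the smallest, offset 2.
next_char = character at position 4 + 4 = 8 -> 'e'

Best match: offset=2, length=4 (matching 'cece' starting at position 2)
LZ77 triple: (2, 4, 'e')


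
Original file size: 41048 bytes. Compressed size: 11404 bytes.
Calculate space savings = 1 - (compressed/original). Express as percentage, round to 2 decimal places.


ratio = compressed/original = 11404/41048 = 0.277821
savings = 1 - ratio = 1 - 0.277821 = 0.722179
as a percentage: 0.722179 * 100 = 72.22%

Space savings = 1 - 11404/41048 = 72.22%


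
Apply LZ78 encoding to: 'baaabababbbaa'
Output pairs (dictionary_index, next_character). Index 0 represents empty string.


LZ78 encoding steps:
Dictionary: {0: ''}
Step 1: w='' (idx 0), next='b' -> output (0, 'b'), add 'b' as idx 1
Step 2: w='' (idx 0), next='a' -> output (0, 'a'), add 'a' as idx 2
Step 3: w='a' (idx 2), next='a' -> output (2, 'a'), add 'aa' as idx 3
Step 4: w='b' (idx 1), next='a' -> output (1, 'a'), add 'ba' as idx 4
Step 5: w='ba' (idx 4), next='b' -> output (4, 'b'), add 'bab' as idx 5
Step 6: w='b' (idx 1), next='b' -> output (1, 'b'), add 'bb' as idx 6
Step 7: w='aa' (idx 3), end of input -> output (3, '')


Encoded: [(0, 'b'), (0, 'a'), (2, 'a'), (1, 'a'), (4, 'b'), (1, 'b'), (3, '')]


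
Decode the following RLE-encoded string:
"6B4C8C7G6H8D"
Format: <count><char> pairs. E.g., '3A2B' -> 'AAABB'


Expanding each <count><char> pair:
  6B -> 'BBBBBB'
  4C -> 'CCCC'
  8C -> 'CCCCCCCC'
  7G -> 'GGGGGGG'
  6H -> 'HHHHHH'
  8D -> 'DDDDDDDD'

Decoded = BBBBBBCCCCCCCCCCCCGGGGGGGHHHHHHDDDDDDDD


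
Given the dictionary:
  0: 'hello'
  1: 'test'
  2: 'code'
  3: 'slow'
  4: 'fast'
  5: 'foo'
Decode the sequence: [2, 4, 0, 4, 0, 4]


Look up each index in the dictionary:
  2 -> 'code'
  4 -> 'fast'
  0 -> 'hello'
  4 -> 'fast'
  0 -> 'hello'
  4 -> 'fast'

Decoded: "code fast hello fast hello fast"


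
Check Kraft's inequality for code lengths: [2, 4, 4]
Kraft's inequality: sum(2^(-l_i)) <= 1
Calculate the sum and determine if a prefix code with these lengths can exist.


Sum = 2^(-2) + 2^(-4) + 2^(-4)
    = 0.25 + 0.0625 + 0.0625
    = 6/16 = 0.375
Since 0.375 <= 1, Kraft's inequality IS satisfied.
A prefix code with these lengths CAN exist.

Kraft sum = 0.375. Satisfied.


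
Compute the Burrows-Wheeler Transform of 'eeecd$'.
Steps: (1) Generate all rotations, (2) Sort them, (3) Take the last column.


Rotations (sorted):
  0: $eeecd -> last char: d
  1: cd$eee -> last char: e
  2: d$eeec -> last char: c
  3: ecd$ee -> last char: e
  4: eecd$e -> last char: e
  5: eeecd$ -> last char: $


BWT = decee$


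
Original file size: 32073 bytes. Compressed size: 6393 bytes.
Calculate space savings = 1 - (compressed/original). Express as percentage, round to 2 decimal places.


ratio = compressed/original = 6393/32073 = 0.199327
savings = 1 - ratio = 1 - 0.199327 = 0.800673
as a percentage: 0.800673 * 100 = 80.07%

Space savings = 1 - 6393/32073 = 80.07%


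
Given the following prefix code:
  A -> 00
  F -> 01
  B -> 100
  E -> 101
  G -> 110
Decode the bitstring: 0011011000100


Decoding step by step:
Bits 00 -> A
Bits 110 -> G
Bits 110 -> G
Bits 00 -> A
Bits 100 -> B


Decoded message: AGGAB


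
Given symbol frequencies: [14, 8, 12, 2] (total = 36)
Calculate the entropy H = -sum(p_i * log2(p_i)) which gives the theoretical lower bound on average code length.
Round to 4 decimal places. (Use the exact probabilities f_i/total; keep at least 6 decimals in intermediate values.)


Per-symbol terms -p_i * log2(p_i) with p_i = f_i/36:
  p = 14/36 = 0.388889: log2(p) = -1.362570, -p*log2(p) = 0.529888
  p = 8/36 = 0.222222: log2(p) = -2.169925, -p*log2(p) = 0.482206
  p = 12/36 = 0.333333: log2(p) = -1.584963, -p*log2(p) = 0.528321
  p = 2/36 = 0.055556: log2(p) = -4.169925, -p*log2(p) = 0.231663
H = 0.529888 + 0.482206 + 0.528321 + 0.231663 = 1.772078

H = 1.7721 bits/symbol


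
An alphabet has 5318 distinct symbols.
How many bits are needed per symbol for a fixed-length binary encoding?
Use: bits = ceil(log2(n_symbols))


log2(5318) = 12.3767
Bracket: 2^12 = 4096 < 5318 <= 2^13 = 8192
So ceil(log2(5318)) = 13

bits = ceil(log2(5318)) = ceil(12.3767) = 13 bits


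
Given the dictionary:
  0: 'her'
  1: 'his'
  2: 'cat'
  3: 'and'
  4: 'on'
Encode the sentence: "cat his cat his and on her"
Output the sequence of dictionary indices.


Look up each word in the dictionary:
  'cat' -> 2
  'his' -> 1
  'cat' -> 2
  'his' -> 1
  'and' -> 3
  'on' -> 4
  'her' -> 0

Encoded: [2, 1, 2, 1, 3, 4, 0]


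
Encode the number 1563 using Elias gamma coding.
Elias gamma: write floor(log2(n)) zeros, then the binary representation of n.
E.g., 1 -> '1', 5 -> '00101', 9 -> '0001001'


num_bits = floor(log2(1563)) + 1 = 11
leading_zeros = num_bits - 1 = 10
binary(1563) = 11000011011

Elias gamma(1563) = '0000000000' + '11000011011' = 000000000011000011011 (21 bits)


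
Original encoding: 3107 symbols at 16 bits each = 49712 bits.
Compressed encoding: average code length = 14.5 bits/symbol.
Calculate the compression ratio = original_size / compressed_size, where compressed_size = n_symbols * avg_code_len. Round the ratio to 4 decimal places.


original_size = n_symbols * orig_bits = 3107 * 16 = 49712 bits
compressed_size = n_symbols * avg_code_len = 3107 * 14.5 = 45051.5 bits
ratio = original_size / compressed_size = 49712 / 45051.5 = 1.1034

Compression ratio = 1.1034


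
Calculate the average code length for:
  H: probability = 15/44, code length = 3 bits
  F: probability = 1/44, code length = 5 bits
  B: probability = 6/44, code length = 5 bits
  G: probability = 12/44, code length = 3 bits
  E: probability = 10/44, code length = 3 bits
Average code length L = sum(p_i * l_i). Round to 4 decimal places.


Weighted contributions p_i * l_i:
  H: (15/44) * 3 = 45/44
  F: (1/44) * 5 = 5/44
  B: (6/44) * 5 = 30/44
  G: (12/44) * 3 = 36/44
  E: (10/44) * 3 = 30/44
Sum = (45 + 5 + 30 + 36 + 30)/44 = 146/44

L = 146/44 = 3.3182 bits/symbol


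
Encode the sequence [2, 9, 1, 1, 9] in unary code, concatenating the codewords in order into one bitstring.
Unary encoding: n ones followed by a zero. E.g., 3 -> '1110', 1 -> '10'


Encode each number as n ones followed by a terminating 0:
  2 -> 110 (3 bits)
  9 -> 1111111110 (10 bits)
  1 -> 10 (2 bits)
  1 -> 10 (2 bits)
  9 -> 1111111110 (10 bits)
Total length = 3 + 10 + 2 + 2 + 10 = 27 bits.

Unary([2, 9, 1, 1, 9]) = 110111111111010101111111110 (27 bits)


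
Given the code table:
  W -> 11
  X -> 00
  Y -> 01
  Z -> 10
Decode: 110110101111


Decoding:
11 -> W
01 -> Y
10 -> Z
10 -> Z
11 -> W
11 -> W


Result: WYZZWW


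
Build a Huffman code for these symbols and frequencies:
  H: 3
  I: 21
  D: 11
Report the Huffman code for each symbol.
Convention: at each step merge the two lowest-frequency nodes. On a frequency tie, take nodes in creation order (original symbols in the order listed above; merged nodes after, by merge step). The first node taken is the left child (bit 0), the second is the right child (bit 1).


Huffman tree construction:
Step 1: Merge H(3) + D(11) = 14
Step 2: Merge (H+D)(14) + I(21) = 35
Read each symbol's code off the tree from the root (left child = 0, right child = 1).

Codes:
  H: 00 (length 2)
  I: 1 (length 1)
  D: 01 (length 2)
Average code length: 49/35 = 1.4000 bits/symbol


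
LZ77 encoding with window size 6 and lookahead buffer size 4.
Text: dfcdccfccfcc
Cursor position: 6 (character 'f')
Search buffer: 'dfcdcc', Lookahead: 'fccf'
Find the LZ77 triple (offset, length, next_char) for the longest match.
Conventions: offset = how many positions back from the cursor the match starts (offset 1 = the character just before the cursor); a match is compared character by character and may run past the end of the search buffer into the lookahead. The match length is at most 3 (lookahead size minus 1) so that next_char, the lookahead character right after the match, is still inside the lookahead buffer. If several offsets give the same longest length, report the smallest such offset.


Try each offset into the search buffer:
  offset=1 (pos 5, char 'c'): match length 0
  offset=2 (pos 4, char 'c'): match length 0
  offset=3 (pos 3, char 'd'): match length 0
  offset=4 (pos 2, char 'c'): match length 0
  offset=5 (pos 1, char 'f'): match length 2
  offset=6 (pos 0, char 'd'): match length 0
Longest match has length 2 at offset 5.
next_char = character at position 6 + 2 = 8 -> 'c'

Best match: offset=5, length=2 (matching 'fc' starting at position 1)
LZ77 triple: (5, 2, 'c')


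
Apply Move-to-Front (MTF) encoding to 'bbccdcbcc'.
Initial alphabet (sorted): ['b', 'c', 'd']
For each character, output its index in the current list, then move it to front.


MTF encoding:
'b': index 0 in ['b', 'c', 'd'] -> ['b', 'c', 'd']
'b': index 0 in ['b', 'c', 'd'] -> ['b', 'c', 'd']
'c': index 1 in ['b', 'c', 'd'] -> ['c', 'b', 'd']
'c': index 0 in ['c', 'b', 'd'] -> ['c', 'b', 'd']
'd': index 2 in ['c', 'b', 'd'] -> ['d', 'c', 'b']
'c': index 1 in ['d', 'c', 'b'] -> ['c', 'd', 'b']
'b': index 2 in ['c', 'd', 'b'] -> ['b', 'c', 'd']
'c': index 1 in ['b', 'c', 'd'] -> ['c', 'b', 'd']
'c': index 0 in ['c', 'b', 'd'] -> ['c', 'b', 'd']


Output: [0, 0, 1, 0, 2, 1, 2, 1, 0]


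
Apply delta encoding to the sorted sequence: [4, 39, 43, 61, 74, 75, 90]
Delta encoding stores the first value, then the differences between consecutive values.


First value: 4
Deltas:
  39 - 4 = 35
  43 - 39 = 4
  61 - 43 = 18
  74 - 61 = 13
  75 - 74 = 1
  90 - 75 = 15


Delta encoded: [4, 35, 4, 18, 13, 1, 15]


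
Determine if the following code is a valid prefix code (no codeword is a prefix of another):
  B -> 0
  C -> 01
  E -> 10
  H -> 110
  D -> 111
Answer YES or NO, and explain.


Checking each pair (does one codeword prefix another?):
  B='0' vs C='01': prefix -- VIOLATION

NO -- this is NOT a valid prefix code. B (0) is a prefix of C (01).


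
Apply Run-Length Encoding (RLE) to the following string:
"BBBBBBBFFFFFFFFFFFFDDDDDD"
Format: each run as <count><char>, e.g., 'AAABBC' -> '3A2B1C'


Scanning runs left to right:
  i=0: run of 'B' x 7 -> '7B'
  i=7: run of 'F' x 12 -> '12F'
  i=19: run of 'D' x 6 -> '6D'

RLE = 7B12F6D


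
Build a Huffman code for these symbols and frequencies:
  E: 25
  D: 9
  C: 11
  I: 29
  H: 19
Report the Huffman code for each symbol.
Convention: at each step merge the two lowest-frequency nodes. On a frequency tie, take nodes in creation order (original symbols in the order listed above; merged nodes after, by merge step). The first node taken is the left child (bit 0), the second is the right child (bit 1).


Huffman tree construction:
Step 1: Merge D(9) + C(11) = 20
Step 2: Merge H(19) + (D+C)(20) = 39
Step 3: Merge E(25) + I(29) = 54
Step 4: Merge (H+(D+C))(39) + (E+I)(54) = 93
Read each symbol's code off the tree from the root (left child = 0, right child = 1).

Codes:
  E: 10 (length 2)
  D: 010 (length 3)
  C: 011 (length 3)
  I: 11 (length 2)
  H: 00 (length 2)
Average code length: 206/93 = 2.2151 bits/symbol


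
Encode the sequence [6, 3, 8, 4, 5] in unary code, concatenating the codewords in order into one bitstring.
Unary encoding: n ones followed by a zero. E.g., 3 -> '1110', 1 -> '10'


Encode each number as n ones followed by a terminating 0:
  6 -> 1111110 (7 bits)
  3 -> 1110 (4 bits)
  8 -> 111111110 (9 bits)
  4 -> 11110 (5 bits)
  5 -> 111110 (6 bits)
Total length = 7 + 4 + 9 + 5 + 6 = 31 bits.

Unary([6, 3, 8, 4, 5]) = 1111110111011111111011110111110 (31 bits)


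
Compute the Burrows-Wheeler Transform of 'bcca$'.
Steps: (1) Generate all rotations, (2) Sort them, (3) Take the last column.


Rotations (sorted):
  0: $bcca -> last char: a
  1: a$bcc -> last char: c
  2: bcca$ -> last char: $
  3: ca$bc -> last char: c
  4: cca$b -> last char: b


BWT = ac$cb


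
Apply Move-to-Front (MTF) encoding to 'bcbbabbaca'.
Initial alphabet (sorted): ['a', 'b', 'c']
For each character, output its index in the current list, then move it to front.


MTF encoding:
'b': index 1 in ['a', 'b', 'c'] -> ['b', 'a', 'c']
'c': index 2 in ['b', 'a', 'c'] -> ['c', 'b', 'a']
'b': index 1 in ['c', 'b', 'a'] -> ['b', 'c', 'a']
'b': index 0 in ['b', 'c', 'a'] -> ['b', 'c', 'a']
'a': index 2 in ['b', 'c', 'a'] -> ['a', 'b', 'c']
'b': index 1 in ['a', 'b', 'c'] -> ['b', 'a', 'c']
'b': index 0 in ['b', 'a', 'c'] -> ['b', 'a', 'c']
'a': index 1 in ['b', 'a', 'c'] -> ['a', 'b', 'c']
'c': index 2 in ['a', 'b', 'c'] -> ['c', 'a', 'b']
'a': index 1 in ['c', 'a', 'b'] -> ['a', 'c', 'b']


Output: [1, 2, 1, 0, 2, 1, 0, 1, 2, 1]


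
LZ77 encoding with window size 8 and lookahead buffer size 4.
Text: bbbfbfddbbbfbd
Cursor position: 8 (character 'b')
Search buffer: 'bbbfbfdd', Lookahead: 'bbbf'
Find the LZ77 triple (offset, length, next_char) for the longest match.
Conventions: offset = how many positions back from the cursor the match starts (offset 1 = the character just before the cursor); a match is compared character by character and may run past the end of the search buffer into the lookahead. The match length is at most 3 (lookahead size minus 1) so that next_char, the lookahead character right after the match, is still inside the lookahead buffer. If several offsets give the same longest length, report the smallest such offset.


Try each offset into the search buffer:
  offset=1 (pos 7, char 'd'): match length 0
  offset=2 (pos 6, char 'd'): match length 0
  offset=3 (pos 5, char 'f'): match length 0
  offset=4 (pos 4, char 'b'): match length 1
  offset=5 (pos 3, char 'f'): match length 0
  offset=6 (pos 2, char 'b'): match length 1
  offset=7 (pos 1, char 'b'): match length 2
  offset=8 (pos 0, char 'b'): match length 3
Longest match has length 3 at offset 8.
next_char = character at position 8 + 3 = 11 -> 'f'

Best match: offset=8, length=3 (matching 'bbb' starting at position 0)
LZ77 triple: (8, 3, 'f')


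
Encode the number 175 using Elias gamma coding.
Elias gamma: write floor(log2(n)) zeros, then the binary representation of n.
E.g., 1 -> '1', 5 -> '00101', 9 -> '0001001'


num_bits = floor(log2(175)) + 1 = 8
leading_zeros = num_bits - 1 = 7
binary(175) = 10101111

Elias gamma(175) = '0000000' + '10101111' = 000000010101111 (15 bits)


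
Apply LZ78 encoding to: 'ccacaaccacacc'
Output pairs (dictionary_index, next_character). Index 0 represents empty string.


LZ78 encoding steps:
Dictionary: {0: ''}
Step 1: w='' (idx 0), next='c' -> output (0, 'c'), add 'c' as idx 1
Step 2: w='c' (idx 1), next='a' -> output (1, 'a'), add 'ca' as idx 2
Step 3: w='ca' (idx 2), next='a' -> output (2, 'a'), add 'caa' as idx 3
Step 4: w='c' (idx 1), next='c' -> output (1, 'c'), add 'cc' as idx 4
Step 5: w='' (idx 0), next='a' -> output (0, 'a'), add 'a' as idx 5
Step 6: w='ca' (idx 2), next='c' -> output (2, 'c'), add 'cac' as idx 6
Step 7: w='c' (idx 1), end of input -> output (1, '')


Encoded: [(0, 'c'), (1, 'a'), (2, 'a'), (1, 'c'), (0, 'a'), (2, 'c'), (1, '')]


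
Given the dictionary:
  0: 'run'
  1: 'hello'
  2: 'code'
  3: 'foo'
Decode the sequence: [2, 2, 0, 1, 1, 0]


Look up each index in the dictionary:
  2 -> 'code'
  2 -> 'code'
  0 -> 'run'
  1 -> 'hello'
  1 -> 'hello'
  0 -> 'run'

Decoded: "code code run hello hello run"


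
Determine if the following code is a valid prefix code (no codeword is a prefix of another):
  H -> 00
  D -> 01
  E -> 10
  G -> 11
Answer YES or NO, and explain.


Checking each pair (does one codeword prefix another?):
  H='00' vs D='01': no prefix
  H='00' vs E='10': no prefix
  H='00' vs G='11': no prefix
  D='01' vs H='00': no prefix
  D='01' vs E='10': no prefix
  D='01' vs G='11': no prefix
  E='10' vs H='00': no prefix
  E='10' vs D='01': no prefix
  E='10' vs G='11': no prefix
  G='11' vs H='00': no prefix
  G='11' vs D='01': no prefix
  G='11' vs E='10': no prefix
No violation found over all pairs.

YES -- this is a valid prefix code. No codeword is a prefix of any other codeword.


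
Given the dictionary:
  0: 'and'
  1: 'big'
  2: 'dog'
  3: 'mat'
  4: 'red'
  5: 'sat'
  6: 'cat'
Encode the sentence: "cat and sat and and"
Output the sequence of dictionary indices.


Look up each word in the dictionary:
  'cat' -> 6
  'and' -> 0
  'sat' -> 5
  'and' -> 0
  'and' -> 0

Encoded: [6, 0, 5, 0, 0]


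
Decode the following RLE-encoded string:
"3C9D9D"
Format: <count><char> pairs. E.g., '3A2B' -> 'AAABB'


Expanding each <count><char> pair:
  3C -> 'CCC'
  9D -> 'DDDDDDDDD'
  9D -> 'DDDDDDDDD'

Decoded = CCCDDDDDDDDDDDDDDDDDD


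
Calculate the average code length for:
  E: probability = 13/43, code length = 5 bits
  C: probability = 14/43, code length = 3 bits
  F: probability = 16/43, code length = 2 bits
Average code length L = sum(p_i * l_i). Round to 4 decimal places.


Weighted contributions p_i * l_i:
  E: (13/43) * 5 = 65/43
  C: (14/43) * 3 = 42/43
  F: (16/43) * 2 = 32/43
Sum = (65 + 42 + 32)/43 = 139/43

L = 139/43 = 3.2326 bits/symbol


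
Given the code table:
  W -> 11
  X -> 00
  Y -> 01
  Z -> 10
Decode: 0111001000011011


Decoding:
01 -> Y
11 -> W
00 -> X
10 -> Z
00 -> X
01 -> Y
10 -> Z
11 -> W


Result: YWXZXYZW


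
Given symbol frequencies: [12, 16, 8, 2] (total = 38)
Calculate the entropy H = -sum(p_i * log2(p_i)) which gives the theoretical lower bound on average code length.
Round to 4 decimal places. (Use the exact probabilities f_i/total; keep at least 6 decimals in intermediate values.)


Per-symbol terms -p_i * log2(p_i) with p_i = f_i/38:
  p = 12/38 = 0.315789: log2(p) = -1.662965, -p*log2(p) = 0.525147
  p = 16/38 = 0.421053: log2(p) = -1.247928, -p*log2(p) = 0.525443
  p = 8/38 = 0.210526: log2(p) = -2.247928, -p*log2(p) = 0.473248
  p = 2/38 = 0.052632: log2(p) = -4.247928, -p*log2(p) = 0.223575
H = 0.525147 + 0.525443 + 0.473248 + 0.223575 = 1.747413

H = 1.7474 bits/symbol


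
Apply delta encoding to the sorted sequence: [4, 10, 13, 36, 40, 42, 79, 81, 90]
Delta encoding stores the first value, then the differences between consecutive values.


First value: 4
Deltas:
  10 - 4 = 6
  13 - 10 = 3
  36 - 13 = 23
  40 - 36 = 4
  42 - 40 = 2
  79 - 42 = 37
  81 - 79 = 2
  90 - 81 = 9


Delta encoded: [4, 6, 3, 23, 4, 2, 37, 2, 9]


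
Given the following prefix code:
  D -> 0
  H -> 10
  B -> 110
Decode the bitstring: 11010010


Decoding step by step:
Bits 110 -> B
Bits 10 -> H
Bits 0 -> D
Bits 10 -> H


Decoded message: BHDH


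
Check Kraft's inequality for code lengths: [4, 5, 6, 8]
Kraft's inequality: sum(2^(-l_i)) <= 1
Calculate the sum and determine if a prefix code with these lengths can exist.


Sum = 2^(-4) + 2^(-5) + 2^(-6) + 2^(-8)
    = 0.0625 + 0.03125 + 0.015625 + 0.00390625
    = 29/256 = 0.11328125
Since 0.11328125 <= 1, Kraft's inequality IS satisfied.
A prefix code with these lengths CAN exist.

Kraft sum = 0.11328125. Satisfied.


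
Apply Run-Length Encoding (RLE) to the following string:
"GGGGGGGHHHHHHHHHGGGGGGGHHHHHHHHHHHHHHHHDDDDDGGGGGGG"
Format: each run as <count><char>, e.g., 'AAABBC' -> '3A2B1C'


Scanning runs left to right:
  i=0: run of 'G' x 7 -> '7G'
  i=7: run of 'H' x 9 -> '9H'
  i=16: run of 'G' x 7 -> '7G'
  i=23: run of 'H' x 16 -> '16H'
  i=39: run of 'D' x 5 -> '5D'
  i=44: run of 'G' x 7 -> '7G'

RLE = 7G9H7G16H5D7G


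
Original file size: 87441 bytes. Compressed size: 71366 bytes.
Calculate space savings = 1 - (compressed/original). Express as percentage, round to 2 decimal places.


ratio = compressed/original = 71366/87441 = 0.816162
savings = 1 - ratio = 1 - 0.816162 = 0.183838
as a percentage: 0.183838 * 100 = 18.38%

Space savings = 1 - 71366/87441 = 18.38%


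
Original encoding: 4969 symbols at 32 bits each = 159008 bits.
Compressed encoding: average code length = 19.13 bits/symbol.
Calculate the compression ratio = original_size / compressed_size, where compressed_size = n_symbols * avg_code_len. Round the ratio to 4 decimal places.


original_size = n_symbols * orig_bits = 4969 * 32 = 159008 bits
compressed_size = n_symbols * avg_code_len = 4969 * 19.13 = 95056.97 bits
ratio = original_size / compressed_size = 159008 / 95056.97 = 1.6728

Compression ratio = 1.6728


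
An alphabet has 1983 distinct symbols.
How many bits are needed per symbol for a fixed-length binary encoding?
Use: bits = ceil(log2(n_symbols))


log2(1983) = 10.9535
Bracket: 2^10 = 1024 < 1983 <= 2^11 = 2048
So ceil(log2(1983)) = 11

bits = ceil(log2(1983)) = ceil(10.9535) = 11 bits


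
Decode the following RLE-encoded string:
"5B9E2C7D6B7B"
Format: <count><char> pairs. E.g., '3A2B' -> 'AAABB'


Expanding each <count><char> pair:
  5B -> 'BBBBB'
  9E -> 'EEEEEEEEE'
  2C -> 'CC'
  7D -> 'DDDDDDD'
  6B -> 'BBBBBB'
  7B -> 'BBBBBBB'

Decoded = BBBBBEEEEEEEEECCDDDDDDDBBBBBBBBBBBBB


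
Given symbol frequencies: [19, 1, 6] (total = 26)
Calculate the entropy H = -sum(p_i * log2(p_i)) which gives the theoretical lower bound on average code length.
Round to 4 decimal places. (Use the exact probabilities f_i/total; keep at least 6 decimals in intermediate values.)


Per-symbol terms -p_i * log2(p_i) with p_i = f_i/26:
  p = 19/26 = 0.730769: log2(p) = -0.452512, -p*log2(p) = 0.330682
  p = 1/26 = 0.038462: log2(p) = -4.700440, -p*log2(p) = 0.180786
  p = 6/26 = 0.230769: log2(p) = -2.115477, -p*log2(p) = 0.488187
H = 0.330682 + 0.180786 + 0.488187 = 0.999655

H = 0.9997 bits/symbol


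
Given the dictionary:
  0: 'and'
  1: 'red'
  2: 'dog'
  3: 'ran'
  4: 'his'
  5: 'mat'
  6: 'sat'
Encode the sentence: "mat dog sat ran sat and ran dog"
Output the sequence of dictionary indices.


Look up each word in the dictionary:
  'mat' -> 5
  'dog' -> 2
  'sat' -> 6
  'ran' -> 3
  'sat' -> 6
  'and' -> 0
  'ran' -> 3
  'dog' -> 2

Encoded: [5, 2, 6, 3, 6, 0, 3, 2]


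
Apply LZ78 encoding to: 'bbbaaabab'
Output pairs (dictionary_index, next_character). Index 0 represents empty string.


LZ78 encoding steps:
Dictionary: {0: ''}
Step 1: w='' (idx 0), next='b' -> output (0, 'b'), add 'b' as idx 1
Step 2: w='b' (idx 1), next='b' -> output (1, 'b'), add 'bb' as idx 2
Step 3: w='' (idx 0), next='a' -> output (0, 'a'), add 'a' as idx 3
Step 4: w='a' (idx 3), next='a' -> output (3, 'a'), add 'aa' as idx 4
Step 5: w='b' (idx 1), next='a' -> output (1, 'a'), add 'ba' as idx 5
Step 6: w='b' (idx 1), end of input -> output (1, '')


Encoded: [(0, 'b'), (1, 'b'), (0, 'a'), (3, 'a'), (1, 'a'), (1, '')]


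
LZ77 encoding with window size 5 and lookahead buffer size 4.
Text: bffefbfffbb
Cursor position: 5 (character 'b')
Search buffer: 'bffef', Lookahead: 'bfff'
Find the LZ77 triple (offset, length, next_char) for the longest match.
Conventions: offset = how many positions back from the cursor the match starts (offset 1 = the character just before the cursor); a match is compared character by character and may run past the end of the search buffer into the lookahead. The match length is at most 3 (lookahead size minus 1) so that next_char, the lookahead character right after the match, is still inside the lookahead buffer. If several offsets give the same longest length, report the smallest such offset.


Try each offset into the search buffer:
  offset=1 (pos 4, char 'f'): match length 0
  offset=2 (pos 3, char 'e'): match length 0
  offset=3 (pos 2, char 'f'): match length 0
  offset=4 (pos 1, char 'f'): match length 0
  offset=5 (pos 0, char 'b'): match length 3
Longest match has length 3 at offset 5.
next_char = character at position 5 + 3 = 8 -> 'f'

Best match: offset=5, length=3 (matching 'bff' starting at position 0)
LZ77 triple: (5, 3, 'f')


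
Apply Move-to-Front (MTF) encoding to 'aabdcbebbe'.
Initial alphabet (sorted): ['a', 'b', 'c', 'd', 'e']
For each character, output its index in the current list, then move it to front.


MTF encoding:
'a': index 0 in ['a', 'b', 'c', 'd', 'e'] -> ['a', 'b', 'c', 'd', 'e']
'a': index 0 in ['a', 'b', 'c', 'd', 'e'] -> ['a', 'b', 'c', 'd', 'e']
'b': index 1 in ['a', 'b', 'c', 'd', 'e'] -> ['b', 'a', 'c', 'd', 'e']
'd': index 3 in ['b', 'a', 'c', 'd', 'e'] -> ['d', 'b', 'a', 'c', 'e']
'c': index 3 in ['d', 'b', 'a', 'c', 'e'] -> ['c', 'd', 'b', 'a', 'e']
'b': index 2 in ['c', 'd', 'b', 'a', 'e'] -> ['b', 'c', 'd', 'a', 'e']
'e': index 4 in ['b', 'c', 'd', 'a', 'e'] -> ['e', 'b', 'c', 'd', 'a']
'b': index 1 in ['e', 'b', 'c', 'd', 'a'] -> ['b', 'e', 'c', 'd', 'a']
'b': index 0 in ['b', 'e', 'c', 'd', 'a'] -> ['b', 'e', 'c', 'd', 'a']
'e': index 1 in ['b', 'e', 'c', 'd', 'a'] -> ['e', 'b', 'c', 'd', 'a']


Output: [0, 0, 1, 3, 3, 2, 4, 1, 0, 1]


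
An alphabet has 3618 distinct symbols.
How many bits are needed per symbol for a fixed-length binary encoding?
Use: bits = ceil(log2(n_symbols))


log2(3618) = 11.821
Bracket: 2^11 = 2048 < 3618 <= 2^12 = 4096
So ceil(log2(3618)) = 12

bits = ceil(log2(3618)) = ceil(11.821) = 12 bits


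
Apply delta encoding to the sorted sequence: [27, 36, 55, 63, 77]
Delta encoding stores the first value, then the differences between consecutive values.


First value: 27
Deltas:
  36 - 27 = 9
  55 - 36 = 19
  63 - 55 = 8
  77 - 63 = 14


Delta encoded: [27, 9, 19, 8, 14]


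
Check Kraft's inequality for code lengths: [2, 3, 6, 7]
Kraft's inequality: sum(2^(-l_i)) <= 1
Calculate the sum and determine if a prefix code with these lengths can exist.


Sum = 2^(-2) + 2^(-3) + 2^(-6) + 2^(-7)
    = 0.25 + 0.125 + 0.015625 + 0.0078125
    = 51/128 = 0.3984375
Since 0.3984375 <= 1, Kraft's inequality IS satisfied.
A prefix code with these lengths CAN exist.

Kraft sum = 0.3984375. Satisfied.


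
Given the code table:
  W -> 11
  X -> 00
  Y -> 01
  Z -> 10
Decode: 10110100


Decoding:
10 -> Z
11 -> W
01 -> Y
00 -> X


Result: ZWYX


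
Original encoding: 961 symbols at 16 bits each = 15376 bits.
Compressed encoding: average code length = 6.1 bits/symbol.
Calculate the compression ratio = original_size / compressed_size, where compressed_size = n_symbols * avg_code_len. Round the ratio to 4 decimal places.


original_size = n_symbols * orig_bits = 961 * 16 = 15376 bits
compressed_size = n_symbols * avg_code_len = 961 * 6.1 = 5862.1 bits
ratio = original_size / compressed_size = 15376 / 5862.1 = 2.623

Compression ratio = 2.623


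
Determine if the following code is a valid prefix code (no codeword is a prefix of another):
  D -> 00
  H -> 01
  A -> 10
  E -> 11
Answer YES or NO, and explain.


Checking each pair (does one codeword prefix another?):
  D='00' vs H='01': no prefix
  D='00' vs A='10': no prefix
  D='00' vs E='11': no prefix
  H='01' vs D='00': no prefix
  H='01' vs A='10': no prefix
  H='01' vs E='11': no prefix
  A='10' vs D='00': no prefix
  A='10' vs H='01': no prefix
  A='10' vs E='11': no prefix
  E='11' vs D='00': no prefix
  E='11' vs H='01': no prefix
  E='11' vs A='10': no prefix
No violation found over all pairs.

YES -- this is a valid prefix code. No codeword is a prefix of any other codeword.


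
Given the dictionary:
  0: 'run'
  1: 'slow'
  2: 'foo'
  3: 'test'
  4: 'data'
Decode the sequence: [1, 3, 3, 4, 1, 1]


Look up each index in the dictionary:
  1 -> 'slow'
  3 -> 'test'
  3 -> 'test'
  4 -> 'data'
  1 -> 'slow'
  1 -> 'slow'

Decoded: "slow test test data slow slow"


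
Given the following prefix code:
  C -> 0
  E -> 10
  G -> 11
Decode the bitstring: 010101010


Decoding step by step:
Bits 0 -> C
Bits 10 -> E
Bits 10 -> E
Bits 10 -> E
Bits 10 -> E


Decoded message: CEEEE


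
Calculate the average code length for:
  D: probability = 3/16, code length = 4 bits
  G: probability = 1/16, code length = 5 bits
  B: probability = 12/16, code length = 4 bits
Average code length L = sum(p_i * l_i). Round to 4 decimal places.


Weighted contributions p_i * l_i:
  D: (3/16) * 4 = 12/16
  G: (1/16) * 5 = 5/16
  B: (12/16) * 4 = 48/16
Sum = (12 + 5 + 48)/16 = 65/16

L = 65/16 = 4.0625 bits/symbol


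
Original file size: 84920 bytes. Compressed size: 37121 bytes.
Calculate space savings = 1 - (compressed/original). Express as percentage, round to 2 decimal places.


ratio = compressed/original = 37121/84920 = 0.437129
savings = 1 - ratio = 1 - 0.437129 = 0.562871
as a percentage: 0.562871 * 100 = 56.29%

Space savings = 1 - 37121/84920 = 56.29%


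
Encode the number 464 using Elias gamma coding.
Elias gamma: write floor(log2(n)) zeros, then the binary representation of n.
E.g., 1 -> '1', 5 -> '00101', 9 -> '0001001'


num_bits = floor(log2(464)) + 1 = 9
leading_zeros = num_bits - 1 = 8
binary(464) = 111010000

Elias gamma(464) = '00000000' + '111010000' = 00000000111010000 (17 bits)


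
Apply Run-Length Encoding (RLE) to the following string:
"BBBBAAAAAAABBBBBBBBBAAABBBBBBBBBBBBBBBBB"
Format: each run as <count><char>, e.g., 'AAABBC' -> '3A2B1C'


Scanning runs left to right:
  i=0: run of 'B' x 4 -> '4B'
  i=4: run of 'A' x 7 -> '7A'
  i=11: run of 'B' x 9 -> '9B'
  i=20: run of 'A' x 3 -> '3A'
  i=23: run of 'B' x 17 -> '17B'

RLE = 4B7A9B3A17B


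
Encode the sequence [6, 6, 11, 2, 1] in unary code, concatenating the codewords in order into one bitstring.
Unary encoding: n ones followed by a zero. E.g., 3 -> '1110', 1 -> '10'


Encode each number as n ones followed by a terminating 0:
  6 -> 1111110 (7 bits)
  6 -> 1111110 (7 bits)
  11 -> 111111111110 (12 bits)
  2 -> 110 (3 bits)
  1 -> 10 (2 bits)
Total length = 7 + 7 + 12 + 3 + 2 = 31 bits.

Unary([6, 6, 11, 2, 1]) = 1111110111111011111111111011010 (31 bits)


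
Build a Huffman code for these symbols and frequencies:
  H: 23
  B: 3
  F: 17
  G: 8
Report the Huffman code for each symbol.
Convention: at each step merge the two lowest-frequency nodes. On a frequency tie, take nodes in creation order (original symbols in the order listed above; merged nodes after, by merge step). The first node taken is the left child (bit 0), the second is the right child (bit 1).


Huffman tree construction:
Step 1: Merge B(3) + G(8) = 11
Step 2: Merge (B+G)(11) + F(17) = 28
Step 3: Merge H(23) + ((B+G)+F)(28) = 51
Read each symbol's code off the tree from the root (left child = 0, right child = 1).

Codes:
  H: 0 (length 1)
  B: 100 (length 3)
  F: 11 (length 2)
  G: 101 (length 3)
Average code length: 90/51 = 1.7647 bits/symbol


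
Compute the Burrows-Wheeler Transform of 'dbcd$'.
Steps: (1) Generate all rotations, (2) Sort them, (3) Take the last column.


Rotations (sorted):
  0: $dbcd -> last char: d
  1: bcd$d -> last char: d
  2: cd$db -> last char: b
  3: d$dbc -> last char: c
  4: dbcd$ -> last char: $


BWT = ddbc$
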